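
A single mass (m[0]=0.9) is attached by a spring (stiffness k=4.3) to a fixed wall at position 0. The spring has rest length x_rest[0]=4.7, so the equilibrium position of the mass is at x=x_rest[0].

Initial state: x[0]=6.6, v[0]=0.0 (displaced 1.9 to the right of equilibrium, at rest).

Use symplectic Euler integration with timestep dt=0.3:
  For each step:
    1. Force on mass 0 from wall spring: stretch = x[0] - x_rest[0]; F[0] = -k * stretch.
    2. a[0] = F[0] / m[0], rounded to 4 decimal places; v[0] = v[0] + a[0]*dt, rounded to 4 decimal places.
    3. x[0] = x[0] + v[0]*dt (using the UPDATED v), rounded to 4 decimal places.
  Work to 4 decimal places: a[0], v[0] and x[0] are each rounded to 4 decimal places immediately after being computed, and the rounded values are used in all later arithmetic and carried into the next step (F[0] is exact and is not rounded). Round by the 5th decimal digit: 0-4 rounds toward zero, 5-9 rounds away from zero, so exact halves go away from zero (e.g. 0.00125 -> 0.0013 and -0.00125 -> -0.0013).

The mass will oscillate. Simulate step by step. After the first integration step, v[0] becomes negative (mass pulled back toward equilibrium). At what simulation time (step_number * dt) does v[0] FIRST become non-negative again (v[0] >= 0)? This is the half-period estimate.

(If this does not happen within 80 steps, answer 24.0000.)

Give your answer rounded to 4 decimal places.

Step 0: x=[6.6000] v=[0.0000]
Step 1: x=[5.7830] v=[-2.7233]
Step 2: x=[4.5003] v=[-4.2756]
Step 3: x=[3.3035] v=[-3.9894]
Step 4: x=[2.7072] v=[-1.9877]
Step 5: x=[2.9678] v=[0.8687]
First v>=0 after going negative at step 5, time=1.5000

Answer: 1.5000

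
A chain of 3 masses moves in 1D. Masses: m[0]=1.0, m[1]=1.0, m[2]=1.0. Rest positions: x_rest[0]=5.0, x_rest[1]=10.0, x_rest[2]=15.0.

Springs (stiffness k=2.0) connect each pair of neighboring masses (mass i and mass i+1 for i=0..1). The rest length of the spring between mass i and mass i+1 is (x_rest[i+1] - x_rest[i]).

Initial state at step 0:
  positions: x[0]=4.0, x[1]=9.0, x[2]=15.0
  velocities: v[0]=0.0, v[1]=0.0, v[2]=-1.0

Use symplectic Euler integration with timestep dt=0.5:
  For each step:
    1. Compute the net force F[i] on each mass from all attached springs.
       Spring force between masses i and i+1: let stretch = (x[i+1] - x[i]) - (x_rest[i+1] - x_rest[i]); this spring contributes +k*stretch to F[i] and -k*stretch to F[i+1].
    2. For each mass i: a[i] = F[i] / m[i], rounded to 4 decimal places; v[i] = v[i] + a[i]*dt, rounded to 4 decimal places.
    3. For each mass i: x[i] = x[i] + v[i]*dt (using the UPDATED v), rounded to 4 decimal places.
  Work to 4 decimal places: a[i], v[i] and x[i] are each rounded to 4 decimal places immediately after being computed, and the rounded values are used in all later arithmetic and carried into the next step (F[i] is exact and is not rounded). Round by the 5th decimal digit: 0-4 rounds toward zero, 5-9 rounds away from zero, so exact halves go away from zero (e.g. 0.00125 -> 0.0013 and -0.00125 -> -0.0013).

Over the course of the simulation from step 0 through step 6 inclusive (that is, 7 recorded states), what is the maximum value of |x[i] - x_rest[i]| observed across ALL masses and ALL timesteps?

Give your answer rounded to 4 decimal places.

Step 0: x=[4.0000 9.0000 15.0000] v=[0.0000 0.0000 -1.0000]
Step 1: x=[4.0000 9.5000 14.0000] v=[0.0000 1.0000 -2.0000]
Step 2: x=[4.2500 9.5000 13.2500] v=[0.5000 0.0000 -1.5000]
Step 3: x=[4.6250 8.7500 13.1250] v=[0.7500 -1.5000 -0.2500]
Step 4: x=[4.5625 8.1250 13.3125] v=[-0.1250 -1.2500 0.3750]
Step 5: x=[3.7813 8.3125 13.4063] v=[-1.5625 0.3750 0.1875]
Step 6: x=[2.7657 8.7813 13.4532] v=[-2.0313 0.9376 0.0937]
Max displacement = 2.2343

Answer: 2.2343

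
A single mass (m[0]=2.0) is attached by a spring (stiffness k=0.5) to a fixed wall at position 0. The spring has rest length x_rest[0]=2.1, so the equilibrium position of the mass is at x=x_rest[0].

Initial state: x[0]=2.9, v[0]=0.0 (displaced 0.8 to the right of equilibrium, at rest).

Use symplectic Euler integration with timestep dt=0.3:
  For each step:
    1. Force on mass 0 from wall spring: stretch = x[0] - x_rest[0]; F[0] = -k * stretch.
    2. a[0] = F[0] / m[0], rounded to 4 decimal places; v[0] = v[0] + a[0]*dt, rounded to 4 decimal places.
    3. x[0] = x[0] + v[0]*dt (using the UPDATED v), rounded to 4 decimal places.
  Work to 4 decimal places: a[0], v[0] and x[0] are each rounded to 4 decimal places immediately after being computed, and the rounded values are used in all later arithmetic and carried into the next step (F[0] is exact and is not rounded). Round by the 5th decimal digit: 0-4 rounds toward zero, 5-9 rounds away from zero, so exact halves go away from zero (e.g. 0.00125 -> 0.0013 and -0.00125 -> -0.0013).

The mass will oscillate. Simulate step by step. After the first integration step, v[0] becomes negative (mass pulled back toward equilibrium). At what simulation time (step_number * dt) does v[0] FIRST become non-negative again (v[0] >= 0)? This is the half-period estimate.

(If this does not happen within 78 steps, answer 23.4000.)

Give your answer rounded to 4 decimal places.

Step 0: x=[2.9000] v=[0.0000]
Step 1: x=[2.8820] v=[-0.0600]
Step 2: x=[2.8464] v=[-0.1187]
Step 3: x=[2.7940] v=[-0.1747]
Step 4: x=[2.7260] v=[-0.2268]
Step 5: x=[2.6439] v=[-0.2738]
Step 6: x=[2.5495] v=[-0.3146]
Step 7: x=[2.4450] v=[-0.3483]
Step 8: x=[2.3327] v=[-0.3742]
Step 9: x=[2.2152] v=[-0.3917]
Step 10: x=[2.0951] v=[-0.4003]
Step 11: x=[1.9751] v=[-0.3999]
Step 12: x=[1.8580] v=[-0.3905]
Step 13: x=[1.7463] v=[-0.3724]
Step 14: x=[1.6425] v=[-0.3459]
Step 15: x=[1.5490] v=[-0.3116]
Step 16: x=[1.4679] v=[-0.2703]
Step 17: x=[1.4010] v=[-0.2229]
Step 18: x=[1.3499] v=[-0.1705]
Step 19: x=[1.3156] v=[-0.1143]
Step 20: x=[1.2990] v=[-0.0555]
Step 21: x=[1.3004] v=[0.0046]
First v>=0 after going negative at step 21, time=6.3000

Answer: 6.3000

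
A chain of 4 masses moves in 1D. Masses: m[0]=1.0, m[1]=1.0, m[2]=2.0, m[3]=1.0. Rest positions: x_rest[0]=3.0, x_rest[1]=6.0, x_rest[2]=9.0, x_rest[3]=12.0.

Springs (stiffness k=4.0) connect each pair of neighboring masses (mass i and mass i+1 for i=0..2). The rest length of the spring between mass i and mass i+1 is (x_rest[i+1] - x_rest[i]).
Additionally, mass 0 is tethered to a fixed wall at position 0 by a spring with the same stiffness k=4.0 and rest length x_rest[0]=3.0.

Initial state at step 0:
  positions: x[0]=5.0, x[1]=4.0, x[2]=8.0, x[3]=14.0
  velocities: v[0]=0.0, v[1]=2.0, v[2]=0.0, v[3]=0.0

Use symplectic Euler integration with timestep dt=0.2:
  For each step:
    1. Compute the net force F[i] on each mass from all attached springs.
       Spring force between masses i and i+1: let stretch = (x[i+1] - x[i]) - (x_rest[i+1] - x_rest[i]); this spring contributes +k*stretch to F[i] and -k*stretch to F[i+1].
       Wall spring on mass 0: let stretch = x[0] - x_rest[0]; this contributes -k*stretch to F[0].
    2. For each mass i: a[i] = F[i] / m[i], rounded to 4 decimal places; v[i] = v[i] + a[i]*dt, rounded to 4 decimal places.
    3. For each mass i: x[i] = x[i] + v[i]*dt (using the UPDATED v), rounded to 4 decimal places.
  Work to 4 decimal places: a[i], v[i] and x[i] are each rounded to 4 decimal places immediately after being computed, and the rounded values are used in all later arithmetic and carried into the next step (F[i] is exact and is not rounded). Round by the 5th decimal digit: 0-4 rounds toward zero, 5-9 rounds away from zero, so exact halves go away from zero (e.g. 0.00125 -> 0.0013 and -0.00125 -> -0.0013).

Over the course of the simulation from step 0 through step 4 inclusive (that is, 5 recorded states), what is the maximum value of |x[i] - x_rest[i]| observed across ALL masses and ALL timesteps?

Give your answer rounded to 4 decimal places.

Answer: 2.1211

Derivation:
Step 0: x=[5.0000 4.0000 8.0000 14.0000] v=[0.0000 2.0000 0.0000 0.0000]
Step 1: x=[4.0400 5.2000 8.1600 13.5200] v=[-4.8000 6.0000 0.8000 -2.4000]
Step 2: x=[2.6192 6.6880 8.5120 12.6624] v=[-7.1040 7.4400 1.7600 -4.2880]
Step 3: x=[1.4303 7.8168 9.0501 11.6207] v=[-5.9443 5.6442 2.6906 -5.2083]
Step 4: x=[1.0344 8.1211 9.6952 10.6477] v=[-1.9793 1.5216 3.2255 -4.8648]
Max displacement = 2.1211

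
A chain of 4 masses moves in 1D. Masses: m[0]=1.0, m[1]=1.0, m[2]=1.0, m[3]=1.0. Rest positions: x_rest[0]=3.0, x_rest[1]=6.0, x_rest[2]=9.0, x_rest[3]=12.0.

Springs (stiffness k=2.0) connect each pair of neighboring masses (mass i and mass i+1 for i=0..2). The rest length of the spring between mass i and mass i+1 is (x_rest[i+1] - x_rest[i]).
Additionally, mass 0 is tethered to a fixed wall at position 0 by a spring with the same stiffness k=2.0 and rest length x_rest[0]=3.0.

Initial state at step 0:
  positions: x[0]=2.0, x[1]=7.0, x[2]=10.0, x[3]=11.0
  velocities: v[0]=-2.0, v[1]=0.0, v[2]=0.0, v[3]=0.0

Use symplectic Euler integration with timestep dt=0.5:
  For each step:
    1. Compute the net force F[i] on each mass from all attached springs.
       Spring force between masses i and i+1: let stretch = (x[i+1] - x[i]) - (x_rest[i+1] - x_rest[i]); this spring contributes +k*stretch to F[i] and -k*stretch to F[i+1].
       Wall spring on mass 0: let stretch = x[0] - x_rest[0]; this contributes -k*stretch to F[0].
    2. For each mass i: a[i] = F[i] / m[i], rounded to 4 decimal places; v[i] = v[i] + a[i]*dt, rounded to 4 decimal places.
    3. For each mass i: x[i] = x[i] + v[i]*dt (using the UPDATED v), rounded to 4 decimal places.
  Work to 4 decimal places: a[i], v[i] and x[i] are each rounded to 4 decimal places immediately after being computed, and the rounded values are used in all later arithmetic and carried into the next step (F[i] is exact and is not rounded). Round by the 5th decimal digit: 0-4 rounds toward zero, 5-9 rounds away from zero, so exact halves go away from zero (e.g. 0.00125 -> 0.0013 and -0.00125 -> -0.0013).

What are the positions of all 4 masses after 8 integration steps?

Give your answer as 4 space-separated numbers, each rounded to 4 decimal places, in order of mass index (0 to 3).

Answer: 4.6602 5.7657 7.3282 11.6407

Derivation:
Step 0: x=[2.0000 7.0000 10.0000 11.0000] v=[-2.0000 0.0000 0.0000 0.0000]
Step 1: x=[2.5000 6.0000 9.0000 12.0000] v=[1.0000 -2.0000 -2.0000 2.0000]
Step 2: x=[3.5000 4.7500 8.0000 13.0000] v=[2.0000 -2.5000 -2.0000 2.0000]
Step 3: x=[3.3750 4.5000 7.8750 13.0000] v=[-0.2500 -0.5000 -0.2500 0.0000]
Step 4: x=[2.1250 5.3750 8.6250 11.9375] v=[-2.5000 1.7500 1.5000 -2.1250]
Step 5: x=[1.4375 6.2500 9.4063 10.7188] v=[-1.3750 1.7500 1.5625 -2.4375]
Step 6: x=[2.4375 6.2969 9.2657 10.3438] v=[2.0000 0.0938 -0.2813 -0.7500]
Step 7: x=[4.1485 5.8985 8.1797 10.9298] v=[3.4219 -0.7968 -2.1720 1.1719]
Step 8: x=[4.6602 5.7657 7.3282 11.6407] v=[1.0234 -0.2656 -1.7031 1.4218]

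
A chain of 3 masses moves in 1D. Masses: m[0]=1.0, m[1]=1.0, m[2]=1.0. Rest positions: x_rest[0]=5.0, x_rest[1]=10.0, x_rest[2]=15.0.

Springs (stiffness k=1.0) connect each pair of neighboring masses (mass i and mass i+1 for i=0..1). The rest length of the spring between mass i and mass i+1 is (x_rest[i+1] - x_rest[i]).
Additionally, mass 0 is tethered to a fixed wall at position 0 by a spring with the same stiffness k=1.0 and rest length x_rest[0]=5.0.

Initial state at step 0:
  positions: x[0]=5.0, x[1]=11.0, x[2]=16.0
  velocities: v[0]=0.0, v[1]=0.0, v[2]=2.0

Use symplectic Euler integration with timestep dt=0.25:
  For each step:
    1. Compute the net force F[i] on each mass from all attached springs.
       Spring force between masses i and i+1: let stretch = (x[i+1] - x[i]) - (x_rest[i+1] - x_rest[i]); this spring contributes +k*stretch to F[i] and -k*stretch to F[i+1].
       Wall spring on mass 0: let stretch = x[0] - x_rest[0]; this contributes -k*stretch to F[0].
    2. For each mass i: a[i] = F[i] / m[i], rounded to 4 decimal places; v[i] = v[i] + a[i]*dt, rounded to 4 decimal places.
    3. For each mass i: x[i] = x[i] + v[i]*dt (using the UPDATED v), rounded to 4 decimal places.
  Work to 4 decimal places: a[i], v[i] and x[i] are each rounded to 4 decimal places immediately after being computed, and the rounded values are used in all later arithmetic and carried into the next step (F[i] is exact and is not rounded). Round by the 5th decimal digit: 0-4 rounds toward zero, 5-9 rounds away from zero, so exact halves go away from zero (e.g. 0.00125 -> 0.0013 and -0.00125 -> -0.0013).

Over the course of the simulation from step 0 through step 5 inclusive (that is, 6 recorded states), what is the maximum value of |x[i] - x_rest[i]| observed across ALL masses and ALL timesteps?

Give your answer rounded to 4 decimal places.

Answer: 2.8411

Derivation:
Step 0: x=[5.0000 11.0000 16.0000] v=[0.0000 0.0000 2.0000]
Step 1: x=[5.0625 10.9375 16.5000] v=[0.2500 -0.2500 2.0000]
Step 2: x=[5.1758 10.8555 16.9649] v=[0.4531 -0.3281 1.8594]
Step 3: x=[5.3206 10.8003 17.3604] v=[0.5791 -0.2207 1.5821]
Step 4: x=[5.4753 10.8127 17.6584] v=[0.6189 0.0494 1.1921]
Step 5: x=[5.6214 10.9193 17.8411] v=[0.5844 0.4265 0.7307]
Max displacement = 2.8411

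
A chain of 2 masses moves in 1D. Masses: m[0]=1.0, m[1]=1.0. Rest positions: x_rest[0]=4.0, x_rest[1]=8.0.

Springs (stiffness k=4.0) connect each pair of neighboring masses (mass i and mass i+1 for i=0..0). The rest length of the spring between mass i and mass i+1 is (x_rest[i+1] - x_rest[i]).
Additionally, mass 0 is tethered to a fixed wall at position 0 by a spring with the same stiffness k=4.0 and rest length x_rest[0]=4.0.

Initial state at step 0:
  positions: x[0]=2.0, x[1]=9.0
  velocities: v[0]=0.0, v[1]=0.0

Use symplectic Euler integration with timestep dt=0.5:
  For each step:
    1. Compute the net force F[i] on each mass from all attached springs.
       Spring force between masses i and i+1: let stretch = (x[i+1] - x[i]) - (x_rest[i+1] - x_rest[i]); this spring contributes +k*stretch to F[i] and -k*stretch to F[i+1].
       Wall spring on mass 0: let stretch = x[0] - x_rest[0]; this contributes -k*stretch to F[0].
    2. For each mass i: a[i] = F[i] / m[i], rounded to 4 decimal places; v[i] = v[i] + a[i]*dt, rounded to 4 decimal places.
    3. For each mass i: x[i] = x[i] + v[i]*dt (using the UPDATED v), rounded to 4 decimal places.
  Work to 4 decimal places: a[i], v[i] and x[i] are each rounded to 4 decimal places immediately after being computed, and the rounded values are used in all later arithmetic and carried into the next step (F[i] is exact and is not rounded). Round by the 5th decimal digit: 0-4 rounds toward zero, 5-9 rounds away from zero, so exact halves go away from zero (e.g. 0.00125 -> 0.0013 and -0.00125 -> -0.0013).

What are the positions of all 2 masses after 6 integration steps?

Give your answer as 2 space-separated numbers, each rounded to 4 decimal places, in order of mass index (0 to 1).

Answer: 1.0000 10.0000

Derivation:
Step 0: x=[2.0000 9.0000] v=[0.0000 0.0000]
Step 1: x=[7.0000 6.0000] v=[10.0000 -6.0000]
Step 2: x=[4.0000 8.0000] v=[-6.0000 4.0000]
Step 3: x=[1.0000 10.0000] v=[-6.0000 4.0000]
Step 4: x=[6.0000 7.0000] v=[10.0000 -6.0000]
Step 5: x=[6.0000 7.0000] v=[0.0000 0.0000]
Step 6: x=[1.0000 10.0000] v=[-10.0000 6.0000]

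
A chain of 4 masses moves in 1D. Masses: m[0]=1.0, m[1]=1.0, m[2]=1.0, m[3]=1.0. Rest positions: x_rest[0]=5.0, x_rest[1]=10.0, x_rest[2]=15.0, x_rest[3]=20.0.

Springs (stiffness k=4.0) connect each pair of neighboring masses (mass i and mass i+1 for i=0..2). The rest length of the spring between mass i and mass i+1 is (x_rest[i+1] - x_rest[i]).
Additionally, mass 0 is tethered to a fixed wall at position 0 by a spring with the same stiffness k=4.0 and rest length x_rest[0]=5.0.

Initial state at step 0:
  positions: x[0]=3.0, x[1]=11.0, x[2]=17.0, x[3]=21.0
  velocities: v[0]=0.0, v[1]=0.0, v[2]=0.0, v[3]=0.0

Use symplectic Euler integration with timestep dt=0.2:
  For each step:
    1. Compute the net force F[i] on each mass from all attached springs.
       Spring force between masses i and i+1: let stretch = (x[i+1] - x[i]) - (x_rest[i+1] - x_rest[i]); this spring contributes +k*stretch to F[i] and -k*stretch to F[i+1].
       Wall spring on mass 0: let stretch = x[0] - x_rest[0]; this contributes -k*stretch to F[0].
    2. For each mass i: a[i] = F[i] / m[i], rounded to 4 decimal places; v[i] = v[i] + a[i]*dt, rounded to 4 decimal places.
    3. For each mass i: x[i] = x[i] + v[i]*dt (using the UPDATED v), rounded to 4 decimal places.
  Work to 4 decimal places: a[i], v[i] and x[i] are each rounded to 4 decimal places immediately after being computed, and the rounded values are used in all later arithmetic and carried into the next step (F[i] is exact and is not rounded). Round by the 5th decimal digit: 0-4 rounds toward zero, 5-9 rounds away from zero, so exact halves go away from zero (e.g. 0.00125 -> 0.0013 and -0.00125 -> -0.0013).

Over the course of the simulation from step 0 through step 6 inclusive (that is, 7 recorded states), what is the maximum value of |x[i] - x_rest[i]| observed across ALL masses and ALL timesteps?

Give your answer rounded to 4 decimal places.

Step 0: x=[3.0000 11.0000 17.0000 21.0000] v=[0.0000 0.0000 0.0000 0.0000]
Step 1: x=[3.8000 10.6800 16.6800 21.1600] v=[4.0000 -1.6000 -1.6000 0.8000]
Step 2: x=[5.0928 10.2192 16.1168 21.4032] v=[6.4640 -2.3040 -2.8160 1.2160]
Step 3: x=[6.3910 9.8818 15.4558 21.6006] v=[6.4909 -1.6870 -3.3050 0.9869]
Step 4: x=[7.2251 9.8777 14.8861 21.6148] v=[4.1707 -0.0204 -2.8484 0.0711]
Step 5: x=[7.3276 10.2505 14.5917 21.3524] v=[0.5127 1.8642 -1.4722 -1.3119]
Step 6: x=[6.7254 10.8503 14.6844 20.8083] v=[-3.0111 2.9988 0.4634 -2.7205]
Max displacement = 2.3276

Answer: 2.3276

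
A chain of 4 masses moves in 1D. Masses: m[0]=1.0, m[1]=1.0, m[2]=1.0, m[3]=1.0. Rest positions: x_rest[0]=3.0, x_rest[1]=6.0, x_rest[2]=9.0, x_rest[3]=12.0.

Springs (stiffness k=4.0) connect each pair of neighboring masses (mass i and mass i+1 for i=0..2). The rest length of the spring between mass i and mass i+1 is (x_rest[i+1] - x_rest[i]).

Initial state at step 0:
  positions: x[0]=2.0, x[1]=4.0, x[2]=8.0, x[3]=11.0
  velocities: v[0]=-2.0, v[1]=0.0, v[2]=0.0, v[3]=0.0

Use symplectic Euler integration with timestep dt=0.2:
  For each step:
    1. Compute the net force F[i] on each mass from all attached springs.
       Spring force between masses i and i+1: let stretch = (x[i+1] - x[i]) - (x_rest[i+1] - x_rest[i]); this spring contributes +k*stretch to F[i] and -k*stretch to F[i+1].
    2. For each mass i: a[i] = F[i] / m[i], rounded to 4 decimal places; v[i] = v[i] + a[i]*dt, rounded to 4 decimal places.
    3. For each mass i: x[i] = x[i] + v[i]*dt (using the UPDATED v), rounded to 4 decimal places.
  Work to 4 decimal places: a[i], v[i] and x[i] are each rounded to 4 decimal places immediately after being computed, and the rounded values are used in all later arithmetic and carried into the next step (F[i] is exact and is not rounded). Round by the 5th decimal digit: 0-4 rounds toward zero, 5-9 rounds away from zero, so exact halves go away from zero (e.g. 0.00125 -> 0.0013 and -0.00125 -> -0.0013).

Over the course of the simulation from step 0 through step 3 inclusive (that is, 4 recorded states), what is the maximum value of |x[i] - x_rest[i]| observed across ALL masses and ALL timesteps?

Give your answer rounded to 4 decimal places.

Answer: 2.5773

Derivation:
Step 0: x=[2.0000 4.0000 8.0000 11.0000] v=[-2.0000 0.0000 0.0000 0.0000]
Step 1: x=[1.4400 4.3200 7.8400 11.0000] v=[-2.8000 1.6000 -0.8000 0.0000]
Step 2: x=[0.8608 4.7424 7.6224 10.9744] v=[-2.8960 2.1120 -1.0880 -0.1280]
Step 3: x=[0.4227 5.0045 7.4803 10.8925] v=[-2.1907 1.3107 -0.7104 -0.4096]
Max displacement = 2.5773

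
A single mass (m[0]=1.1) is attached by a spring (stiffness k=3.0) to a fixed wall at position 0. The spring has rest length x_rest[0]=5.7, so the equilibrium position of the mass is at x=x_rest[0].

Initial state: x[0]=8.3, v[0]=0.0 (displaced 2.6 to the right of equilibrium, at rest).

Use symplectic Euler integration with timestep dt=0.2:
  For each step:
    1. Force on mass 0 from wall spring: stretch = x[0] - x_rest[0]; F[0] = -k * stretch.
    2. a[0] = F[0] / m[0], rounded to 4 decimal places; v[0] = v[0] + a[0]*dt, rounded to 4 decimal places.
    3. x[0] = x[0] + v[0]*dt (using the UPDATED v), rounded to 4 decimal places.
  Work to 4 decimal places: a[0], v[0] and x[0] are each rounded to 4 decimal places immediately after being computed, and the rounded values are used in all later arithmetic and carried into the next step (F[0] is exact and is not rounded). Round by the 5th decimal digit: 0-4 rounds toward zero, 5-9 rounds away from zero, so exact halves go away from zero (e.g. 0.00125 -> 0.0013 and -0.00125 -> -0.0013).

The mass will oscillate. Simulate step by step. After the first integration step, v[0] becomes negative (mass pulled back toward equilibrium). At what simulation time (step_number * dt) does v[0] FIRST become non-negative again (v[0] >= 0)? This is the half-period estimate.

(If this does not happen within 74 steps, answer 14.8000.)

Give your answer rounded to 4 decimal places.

Answer: 2.0000

Derivation:
Step 0: x=[8.3000] v=[0.0000]
Step 1: x=[8.0164] v=[-1.4182]
Step 2: x=[7.4801] v=[-2.6817]
Step 3: x=[6.7496] v=[-3.6527]
Step 4: x=[5.9046] v=[-4.2252]
Step 5: x=[5.0372] v=[-4.3368]
Step 6: x=[4.2421] v=[-3.9753]
Step 7: x=[3.6061] v=[-3.1801]
Step 8: x=[3.1985] v=[-2.0380]
Step 9: x=[3.0638] v=[-0.6735]
Step 10: x=[3.2167] v=[0.7644]
First v>=0 after going negative at step 10, time=2.0000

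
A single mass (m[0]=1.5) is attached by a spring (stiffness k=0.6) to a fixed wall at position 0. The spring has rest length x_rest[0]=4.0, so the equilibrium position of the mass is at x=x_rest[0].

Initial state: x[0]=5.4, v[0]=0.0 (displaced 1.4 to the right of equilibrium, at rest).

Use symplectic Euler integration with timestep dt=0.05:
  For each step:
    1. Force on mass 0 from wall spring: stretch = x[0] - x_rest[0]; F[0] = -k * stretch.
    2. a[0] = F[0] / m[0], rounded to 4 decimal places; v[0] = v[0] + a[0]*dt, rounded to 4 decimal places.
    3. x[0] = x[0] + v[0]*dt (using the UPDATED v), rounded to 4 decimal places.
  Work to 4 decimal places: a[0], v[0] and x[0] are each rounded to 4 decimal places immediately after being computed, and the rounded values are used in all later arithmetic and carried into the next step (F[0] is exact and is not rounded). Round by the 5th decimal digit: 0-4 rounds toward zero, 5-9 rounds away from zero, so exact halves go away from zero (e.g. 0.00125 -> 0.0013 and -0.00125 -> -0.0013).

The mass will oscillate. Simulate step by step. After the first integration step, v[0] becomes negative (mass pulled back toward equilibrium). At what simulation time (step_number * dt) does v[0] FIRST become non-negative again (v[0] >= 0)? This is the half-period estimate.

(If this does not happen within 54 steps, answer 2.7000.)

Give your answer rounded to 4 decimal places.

Step 0: x=[5.4000] v=[0.0000]
Step 1: x=[5.3986] v=[-0.0280]
Step 2: x=[5.3958] v=[-0.0560]
Step 3: x=[5.3916] v=[-0.0839]
Step 4: x=[5.3860] v=[-0.1117]
Step 5: x=[5.3790] v=[-0.1394]
Step 6: x=[5.3707] v=[-0.1670]
Step 7: x=[5.3610] v=[-0.1944]
Step 8: x=[5.3499] v=[-0.2216]
Step 9: x=[5.3375] v=[-0.2486]
Step 10: x=[5.3237] v=[-0.2754]
Step 11: x=[5.3086] v=[-0.3019]
Step 12: x=[5.2922] v=[-0.3281]
Step 13: x=[5.2745] v=[-0.3539]
Step 14: x=[5.2555] v=[-0.3794]
Step 15: x=[5.2353] v=[-0.4045]
Step 16: x=[5.2138] v=[-0.4292]
Step 17: x=[5.1911] v=[-0.4535]
Step 18: x=[5.1672] v=[-0.4773]
Step 19: x=[5.1422] v=[-0.5006]
Step 20: x=[5.1160] v=[-0.5234]
Step 21: x=[5.0887] v=[-0.5457]
Step 22: x=[5.0603] v=[-0.5675]
Step 23: x=[5.0309] v=[-0.5887]
Step 24: x=[5.0004] v=[-0.6093]
Step 25: x=[4.9689] v=[-0.6293]
Step 26: x=[4.9365] v=[-0.6487]
Step 27: x=[4.9031] v=[-0.6674]
Step 28: x=[4.8688] v=[-0.6855]
Step 29: x=[4.8337] v=[-0.7029]
Step 30: x=[4.7977] v=[-0.7196]
Step 31: x=[4.7609] v=[-0.7356]
Step 32: x=[4.7234] v=[-0.7508]
Step 33: x=[4.6851] v=[-0.7653]
Step 34: x=[4.6462] v=[-0.7790]
Step 35: x=[4.6066] v=[-0.7919]
Step 36: x=[4.5664] v=[-0.8040]
Step 37: x=[4.5256] v=[-0.8153]
Step 38: x=[4.4843] v=[-0.8258]
Step 39: x=[4.4425] v=[-0.8355]
Step 40: x=[4.4003] v=[-0.8444]
Step 41: x=[4.3577] v=[-0.8524]
Step 42: x=[4.3147] v=[-0.8596]
Step 43: x=[4.2714] v=[-0.8659]
Step 44: x=[4.2278] v=[-0.8713]
Step 45: x=[4.1840] v=[-0.8759]
Step 46: x=[4.1400] v=[-0.8796]
Step 47: x=[4.0959] v=[-0.8824]
Step 48: x=[4.0517] v=[-0.8843]
Step 49: x=[4.0074] v=[-0.8853]
Step 50: x=[3.9631] v=[-0.8855]
Step 51: x=[3.9189] v=[-0.8848]
Step 52: x=[3.8747] v=[-0.8832]
Step 53: x=[3.8307] v=[-0.8807]
Step 54: x=[3.7868] v=[-0.8773]
v[0] did not become non-negative within 54 steps; using fallback time=2.7000

Answer: 2.7000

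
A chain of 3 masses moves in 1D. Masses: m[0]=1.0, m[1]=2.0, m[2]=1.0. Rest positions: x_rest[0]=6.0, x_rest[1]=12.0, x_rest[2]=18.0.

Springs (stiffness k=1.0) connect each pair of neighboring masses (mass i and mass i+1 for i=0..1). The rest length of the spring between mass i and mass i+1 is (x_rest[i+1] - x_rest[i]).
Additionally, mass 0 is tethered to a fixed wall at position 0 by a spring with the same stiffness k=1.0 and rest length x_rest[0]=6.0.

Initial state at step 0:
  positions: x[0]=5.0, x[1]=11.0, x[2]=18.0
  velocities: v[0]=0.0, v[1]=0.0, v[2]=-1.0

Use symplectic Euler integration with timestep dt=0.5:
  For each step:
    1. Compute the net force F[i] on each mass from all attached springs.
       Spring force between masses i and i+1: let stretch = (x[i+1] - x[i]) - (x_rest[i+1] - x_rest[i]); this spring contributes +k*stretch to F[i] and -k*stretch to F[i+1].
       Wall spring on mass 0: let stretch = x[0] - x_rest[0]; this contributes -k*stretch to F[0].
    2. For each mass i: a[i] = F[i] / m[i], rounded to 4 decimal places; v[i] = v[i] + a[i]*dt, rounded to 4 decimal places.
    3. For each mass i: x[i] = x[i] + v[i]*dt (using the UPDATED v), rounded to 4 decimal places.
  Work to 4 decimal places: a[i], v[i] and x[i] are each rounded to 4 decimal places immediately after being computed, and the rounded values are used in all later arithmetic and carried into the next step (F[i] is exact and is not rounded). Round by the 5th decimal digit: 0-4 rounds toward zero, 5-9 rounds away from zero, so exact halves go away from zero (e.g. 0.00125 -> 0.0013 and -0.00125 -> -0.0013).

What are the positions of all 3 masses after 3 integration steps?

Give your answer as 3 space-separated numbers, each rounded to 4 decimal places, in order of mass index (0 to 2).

Step 0: x=[5.0000 11.0000 18.0000] v=[0.0000 0.0000 -1.0000]
Step 1: x=[5.2500 11.1250 17.2500] v=[0.5000 0.2500 -1.5000]
Step 2: x=[5.6563 11.2813 16.4688] v=[0.8125 0.3125 -1.5625]
Step 3: x=[6.0548 11.3829 15.8907] v=[0.7969 0.2031 -1.1563]

Answer: 6.0548 11.3829 15.8907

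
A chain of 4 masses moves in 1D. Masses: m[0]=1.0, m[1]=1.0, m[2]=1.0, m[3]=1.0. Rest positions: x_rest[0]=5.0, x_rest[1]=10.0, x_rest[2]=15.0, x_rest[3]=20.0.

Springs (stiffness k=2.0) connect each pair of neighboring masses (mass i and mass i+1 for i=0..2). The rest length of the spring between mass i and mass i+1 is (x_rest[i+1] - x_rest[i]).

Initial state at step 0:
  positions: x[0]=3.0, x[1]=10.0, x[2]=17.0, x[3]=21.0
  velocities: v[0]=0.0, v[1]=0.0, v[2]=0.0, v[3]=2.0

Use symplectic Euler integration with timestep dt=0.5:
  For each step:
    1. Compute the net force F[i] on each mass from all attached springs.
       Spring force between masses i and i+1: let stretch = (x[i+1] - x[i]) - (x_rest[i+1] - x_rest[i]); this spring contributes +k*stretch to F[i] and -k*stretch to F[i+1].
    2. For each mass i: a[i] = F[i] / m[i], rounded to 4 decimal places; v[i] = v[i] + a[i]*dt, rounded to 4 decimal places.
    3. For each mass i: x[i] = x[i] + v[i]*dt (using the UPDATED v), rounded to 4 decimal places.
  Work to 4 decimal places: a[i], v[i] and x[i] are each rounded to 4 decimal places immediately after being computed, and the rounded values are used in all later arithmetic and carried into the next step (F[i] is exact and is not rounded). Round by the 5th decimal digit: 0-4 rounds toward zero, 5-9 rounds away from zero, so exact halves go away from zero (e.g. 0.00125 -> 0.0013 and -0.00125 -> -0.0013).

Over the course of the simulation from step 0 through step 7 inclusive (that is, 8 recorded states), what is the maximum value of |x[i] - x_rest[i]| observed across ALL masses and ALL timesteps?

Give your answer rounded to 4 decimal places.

Answer: 3.7500

Derivation:
Step 0: x=[3.0000 10.0000 17.0000 21.0000] v=[0.0000 0.0000 0.0000 2.0000]
Step 1: x=[4.0000 10.0000 15.5000 22.5000] v=[2.0000 0.0000 -3.0000 3.0000]
Step 2: x=[5.5000 9.7500 14.7500 23.0000] v=[3.0000 -0.5000 -1.5000 1.0000]
Step 3: x=[6.6250 9.8750 15.6250 21.8750] v=[2.2500 0.2500 1.7500 -2.2500]
Step 4: x=[6.8750 11.2500 16.7500 20.1250] v=[0.5000 2.7500 2.2500 -3.5000]
Step 5: x=[6.8125 13.1875 16.8125 19.1875] v=[-0.1250 3.8750 0.1250 -1.8750]
Step 6: x=[7.4375 13.7500 16.2500 19.5625] v=[1.2500 1.1250 -1.1250 0.7500]
Step 7: x=[8.7188 12.4063 16.0938 20.7813] v=[2.5625 -2.6875 -0.3125 2.4375]
Max displacement = 3.7500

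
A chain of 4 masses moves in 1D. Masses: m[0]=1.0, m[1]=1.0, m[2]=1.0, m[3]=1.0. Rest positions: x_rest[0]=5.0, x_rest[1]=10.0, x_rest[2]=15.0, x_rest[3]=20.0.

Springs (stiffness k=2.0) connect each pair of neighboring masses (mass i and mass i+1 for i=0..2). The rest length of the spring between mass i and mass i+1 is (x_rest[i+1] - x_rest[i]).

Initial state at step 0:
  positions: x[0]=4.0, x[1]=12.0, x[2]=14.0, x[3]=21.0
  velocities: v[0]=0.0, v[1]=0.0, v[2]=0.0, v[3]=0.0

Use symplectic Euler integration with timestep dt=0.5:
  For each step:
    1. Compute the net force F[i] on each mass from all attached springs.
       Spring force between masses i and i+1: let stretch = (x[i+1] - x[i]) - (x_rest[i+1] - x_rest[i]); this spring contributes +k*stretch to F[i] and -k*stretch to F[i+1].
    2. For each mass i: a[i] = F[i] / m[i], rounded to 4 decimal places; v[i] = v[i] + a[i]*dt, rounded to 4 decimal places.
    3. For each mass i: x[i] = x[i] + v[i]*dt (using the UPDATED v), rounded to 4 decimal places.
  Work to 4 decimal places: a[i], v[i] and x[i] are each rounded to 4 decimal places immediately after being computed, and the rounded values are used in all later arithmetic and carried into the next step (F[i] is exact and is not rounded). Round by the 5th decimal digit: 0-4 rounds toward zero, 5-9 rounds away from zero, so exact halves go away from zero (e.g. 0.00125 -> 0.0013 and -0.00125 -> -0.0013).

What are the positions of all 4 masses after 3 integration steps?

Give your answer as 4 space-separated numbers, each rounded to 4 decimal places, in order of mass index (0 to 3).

Step 0: x=[4.0000 12.0000 14.0000 21.0000] v=[0.0000 0.0000 0.0000 0.0000]
Step 1: x=[5.5000 9.0000 16.5000 20.0000] v=[3.0000 -6.0000 5.0000 -2.0000]
Step 2: x=[6.2500 8.0000 17.0000 19.7500] v=[1.5000 -2.0000 1.0000 -0.5000]
Step 3: x=[5.3750 10.6250 14.3750 20.6250] v=[-1.7500 5.2500 -5.2500 1.7500]

Answer: 5.3750 10.6250 14.3750 20.6250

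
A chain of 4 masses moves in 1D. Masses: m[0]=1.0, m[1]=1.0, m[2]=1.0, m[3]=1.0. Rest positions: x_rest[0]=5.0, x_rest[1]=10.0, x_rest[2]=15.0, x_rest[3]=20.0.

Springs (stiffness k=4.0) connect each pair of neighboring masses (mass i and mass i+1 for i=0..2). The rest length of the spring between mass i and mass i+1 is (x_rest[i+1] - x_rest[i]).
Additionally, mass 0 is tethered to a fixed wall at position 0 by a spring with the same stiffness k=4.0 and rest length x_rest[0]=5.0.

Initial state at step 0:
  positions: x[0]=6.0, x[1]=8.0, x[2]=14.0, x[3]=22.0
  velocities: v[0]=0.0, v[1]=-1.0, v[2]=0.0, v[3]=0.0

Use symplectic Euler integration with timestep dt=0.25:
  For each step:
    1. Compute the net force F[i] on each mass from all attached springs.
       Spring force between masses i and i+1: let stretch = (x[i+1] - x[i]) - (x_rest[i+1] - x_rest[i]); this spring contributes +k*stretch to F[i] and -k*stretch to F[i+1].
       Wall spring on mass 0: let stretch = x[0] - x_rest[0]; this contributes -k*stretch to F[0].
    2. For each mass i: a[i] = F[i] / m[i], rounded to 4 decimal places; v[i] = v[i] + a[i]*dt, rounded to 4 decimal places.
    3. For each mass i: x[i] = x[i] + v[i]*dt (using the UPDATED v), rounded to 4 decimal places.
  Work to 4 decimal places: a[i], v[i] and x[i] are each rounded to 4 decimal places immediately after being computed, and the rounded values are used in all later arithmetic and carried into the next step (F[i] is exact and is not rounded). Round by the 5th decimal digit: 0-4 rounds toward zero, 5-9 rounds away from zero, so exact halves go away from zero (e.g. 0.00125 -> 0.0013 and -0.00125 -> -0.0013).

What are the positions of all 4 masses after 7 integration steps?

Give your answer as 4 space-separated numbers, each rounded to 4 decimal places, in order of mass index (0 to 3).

Step 0: x=[6.0000 8.0000 14.0000 22.0000] v=[0.0000 -1.0000 0.0000 0.0000]
Step 1: x=[5.0000 8.7500 14.5000 21.2500] v=[-4.0000 3.0000 2.0000 -3.0000]
Step 2: x=[3.6875 10.0000 15.2500 20.0625] v=[-5.2500 5.0000 3.0000 -4.7500]
Step 3: x=[3.0313 10.9844 15.8906 18.9219] v=[-2.6250 3.9375 2.5625 -4.5625]
Step 4: x=[3.6055 11.2071 16.0625 18.2735] v=[2.2968 0.8906 0.6876 -2.5938]
Step 5: x=[5.1787 10.7432 15.5733 18.3223] v=[6.2929 -1.8556 -1.9568 0.1952]
Step 6: x=[6.8484 10.0957 14.5638 18.9339] v=[6.6787 -2.5900 -4.0379 2.4462]
Step 7: x=[7.6178 9.7534 13.5298 19.7029] v=[3.0776 -1.3692 -4.1359 3.0761]

Answer: 7.6178 9.7534 13.5298 19.7029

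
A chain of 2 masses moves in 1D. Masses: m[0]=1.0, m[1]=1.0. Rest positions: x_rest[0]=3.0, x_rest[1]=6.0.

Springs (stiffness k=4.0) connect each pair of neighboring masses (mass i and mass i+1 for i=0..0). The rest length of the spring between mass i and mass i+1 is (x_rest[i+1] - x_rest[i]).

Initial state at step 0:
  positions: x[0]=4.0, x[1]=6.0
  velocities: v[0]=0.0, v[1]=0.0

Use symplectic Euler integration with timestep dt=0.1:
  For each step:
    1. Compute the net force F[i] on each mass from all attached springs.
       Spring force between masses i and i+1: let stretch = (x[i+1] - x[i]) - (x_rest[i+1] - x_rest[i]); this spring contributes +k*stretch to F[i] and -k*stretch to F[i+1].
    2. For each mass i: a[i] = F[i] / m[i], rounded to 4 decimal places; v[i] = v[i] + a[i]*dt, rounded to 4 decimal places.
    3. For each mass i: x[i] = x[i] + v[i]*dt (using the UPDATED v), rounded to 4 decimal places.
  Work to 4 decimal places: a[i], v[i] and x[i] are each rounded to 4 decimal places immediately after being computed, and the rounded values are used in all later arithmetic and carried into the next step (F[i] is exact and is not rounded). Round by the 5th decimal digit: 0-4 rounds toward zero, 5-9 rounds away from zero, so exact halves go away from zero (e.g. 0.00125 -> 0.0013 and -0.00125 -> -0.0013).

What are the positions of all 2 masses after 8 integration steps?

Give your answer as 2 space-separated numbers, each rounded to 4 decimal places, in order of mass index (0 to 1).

Answer: 3.1234 6.8766

Derivation:
Step 0: x=[4.0000 6.0000] v=[0.0000 0.0000]
Step 1: x=[3.9600 6.0400] v=[-0.4000 0.4000]
Step 2: x=[3.8832 6.1168] v=[-0.7680 0.7680]
Step 3: x=[3.7757 6.2243] v=[-1.0746 1.0746]
Step 4: x=[3.6462 6.3538] v=[-1.2952 1.2952]
Step 5: x=[3.5050 6.4950] v=[-1.4122 1.4122]
Step 6: x=[3.3634 6.6366] v=[-1.4162 1.4162]
Step 7: x=[3.2327 6.7673] v=[-1.3069 1.3069]
Step 8: x=[3.1234 6.8766] v=[-1.0931 1.0931]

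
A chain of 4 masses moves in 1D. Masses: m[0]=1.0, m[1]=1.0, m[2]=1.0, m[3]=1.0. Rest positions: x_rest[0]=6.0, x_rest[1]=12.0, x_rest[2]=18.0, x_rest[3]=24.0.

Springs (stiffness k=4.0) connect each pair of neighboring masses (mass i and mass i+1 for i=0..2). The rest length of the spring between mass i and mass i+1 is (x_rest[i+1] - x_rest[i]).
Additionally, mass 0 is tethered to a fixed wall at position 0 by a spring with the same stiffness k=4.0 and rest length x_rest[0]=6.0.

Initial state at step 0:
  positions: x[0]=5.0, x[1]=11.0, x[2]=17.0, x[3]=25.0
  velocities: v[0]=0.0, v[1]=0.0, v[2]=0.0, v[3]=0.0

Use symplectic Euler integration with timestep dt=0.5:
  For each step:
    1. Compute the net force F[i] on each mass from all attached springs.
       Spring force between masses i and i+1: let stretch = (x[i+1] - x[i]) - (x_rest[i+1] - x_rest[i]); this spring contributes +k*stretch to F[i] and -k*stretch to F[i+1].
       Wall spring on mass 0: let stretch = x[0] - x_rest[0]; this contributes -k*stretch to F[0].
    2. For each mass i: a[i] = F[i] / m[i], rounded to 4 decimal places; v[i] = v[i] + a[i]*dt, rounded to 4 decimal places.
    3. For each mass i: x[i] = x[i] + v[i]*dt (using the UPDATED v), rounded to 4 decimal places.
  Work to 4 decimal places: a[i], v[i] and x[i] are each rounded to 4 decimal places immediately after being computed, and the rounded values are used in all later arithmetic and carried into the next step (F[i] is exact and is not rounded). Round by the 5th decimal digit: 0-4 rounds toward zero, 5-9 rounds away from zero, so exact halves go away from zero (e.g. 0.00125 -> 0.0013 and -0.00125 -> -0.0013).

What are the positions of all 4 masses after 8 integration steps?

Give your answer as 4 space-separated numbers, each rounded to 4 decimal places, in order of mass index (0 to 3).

Answer: 7.0000 13.0000 19.0000 23.0000

Derivation:
Step 0: x=[5.0000 11.0000 17.0000 25.0000] v=[0.0000 0.0000 0.0000 0.0000]
Step 1: x=[6.0000 11.0000 19.0000 23.0000] v=[2.0000 0.0000 4.0000 -4.0000]
Step 2: x=[6.0000 14.0000 17.0000 23.0000] v=[0.0000 6.0000 -4.0000 0.0000]
Step 3: x=[8.0000 12.0000 18.0000 23.0000] v=[4.0000 -4.0000 2.0000 0.0000]
Step 4: x=[6.0000 12.0000 18.0000 24.0000] v=[-4.0000 0.0000 0.0000 2.0000]
Step 5: x=[4.0000 12.0000 18.0000 25.0000] v=[-4.0000 0.0000 0.0000 2.0000]
Step 6: x=[6.0000 10.0000 19.0000 25.0000] v=[4.0000 -4.0000 2.0000 0.0000]
Step 7: x=[6.0000 13.0000 17.0000 25.0000] v=[0.0000 6.0000 -4.0000 0.0000]
Step 8: x=[7.0000 13.0000 19.0000 23.0000] v=[2.0000 0.0000 4.0000 -4.0000]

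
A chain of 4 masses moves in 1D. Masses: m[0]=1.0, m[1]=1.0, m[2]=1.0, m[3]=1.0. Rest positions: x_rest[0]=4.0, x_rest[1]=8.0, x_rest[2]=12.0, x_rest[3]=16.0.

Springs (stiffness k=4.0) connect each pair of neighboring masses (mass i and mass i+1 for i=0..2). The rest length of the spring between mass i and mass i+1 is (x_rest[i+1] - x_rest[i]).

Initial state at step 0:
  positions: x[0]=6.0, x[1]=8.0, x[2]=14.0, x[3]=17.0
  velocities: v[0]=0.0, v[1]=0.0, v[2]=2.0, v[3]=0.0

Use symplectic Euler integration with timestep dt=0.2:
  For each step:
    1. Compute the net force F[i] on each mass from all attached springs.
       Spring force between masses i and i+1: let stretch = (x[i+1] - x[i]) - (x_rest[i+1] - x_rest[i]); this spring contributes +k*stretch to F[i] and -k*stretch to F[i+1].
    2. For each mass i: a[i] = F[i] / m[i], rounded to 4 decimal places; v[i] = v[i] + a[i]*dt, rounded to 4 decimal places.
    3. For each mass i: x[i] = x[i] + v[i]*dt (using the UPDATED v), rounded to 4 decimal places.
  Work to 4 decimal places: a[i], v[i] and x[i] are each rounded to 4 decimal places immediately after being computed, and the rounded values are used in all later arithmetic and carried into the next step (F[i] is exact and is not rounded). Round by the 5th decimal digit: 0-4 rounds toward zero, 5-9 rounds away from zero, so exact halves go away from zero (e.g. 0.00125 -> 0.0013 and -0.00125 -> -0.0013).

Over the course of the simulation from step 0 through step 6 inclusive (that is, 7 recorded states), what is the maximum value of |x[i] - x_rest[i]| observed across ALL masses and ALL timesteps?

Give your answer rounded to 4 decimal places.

Answer: 2.9654

Derivation:
Step 0: x=[6.0000 8.0000 14.0000 17.0000] v=[0.0000 0.0000 2.0000 0.0000]
Step 1: x=[5.6800 8.6400 13.9200 17.1600] v=[-1.6000 3.2000 -0.4000 0.8000]
Step 2: x=[5.1936 9.6512 13.5136 17.4416] v=[-2.4320 5.0560 -2.0320 1.4080]
Step 3: x=[4.7804 10.5672 13.1177 17.7347] v=[-2.0659 4.5798 -1.9795 1.4656]
Step 4: x=[4.6531 10.9654 13.0524 17.9291] v=[-0.6365 1.9908 -0.3263 0.9720]
Step 5: x=[4.8958 10.6875 13.4335 17.9832] v=[1.2133 -1.3894 1.9055 0.2706]
Step 6: x=[5.4251 9.9223 14.1032 17.9494] v=[2.6467 -3.8260 3.3485 -0.1692]
Max displacement = 2.9654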